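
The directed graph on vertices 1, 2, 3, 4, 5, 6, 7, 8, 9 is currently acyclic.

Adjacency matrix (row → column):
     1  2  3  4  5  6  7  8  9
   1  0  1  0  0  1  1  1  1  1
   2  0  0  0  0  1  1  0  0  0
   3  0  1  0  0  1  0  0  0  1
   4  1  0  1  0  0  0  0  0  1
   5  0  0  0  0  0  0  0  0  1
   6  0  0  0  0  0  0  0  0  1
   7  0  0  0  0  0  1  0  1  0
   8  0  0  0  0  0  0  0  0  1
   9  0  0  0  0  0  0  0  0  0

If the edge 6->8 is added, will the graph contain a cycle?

No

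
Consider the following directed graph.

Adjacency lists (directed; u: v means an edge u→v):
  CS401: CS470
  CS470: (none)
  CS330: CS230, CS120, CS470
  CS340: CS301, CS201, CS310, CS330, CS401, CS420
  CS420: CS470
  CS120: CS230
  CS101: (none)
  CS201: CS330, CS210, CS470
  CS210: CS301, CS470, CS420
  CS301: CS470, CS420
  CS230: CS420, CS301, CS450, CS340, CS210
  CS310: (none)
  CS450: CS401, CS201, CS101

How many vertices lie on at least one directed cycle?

6

A vertex is on a directed cycle iff it belongs to a strongly connected component of size ≥ 2 (or has a self-loop).
The vertices on cycles are {CS120, CS201, CS230, CS330, CS340, CS450} — 6 in total.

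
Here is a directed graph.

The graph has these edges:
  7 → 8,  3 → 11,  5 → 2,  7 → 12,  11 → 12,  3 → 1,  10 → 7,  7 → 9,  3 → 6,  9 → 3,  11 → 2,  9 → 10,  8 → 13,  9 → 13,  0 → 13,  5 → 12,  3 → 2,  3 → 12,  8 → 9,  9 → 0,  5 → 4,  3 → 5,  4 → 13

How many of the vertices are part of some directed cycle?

A vertex is on a directed cycle iff it belongs to a strongly connected component of size ≥ 2 (or has a self-loop).
The vertices on cycles are {7, 8, 9, 10} — 4 in total.

4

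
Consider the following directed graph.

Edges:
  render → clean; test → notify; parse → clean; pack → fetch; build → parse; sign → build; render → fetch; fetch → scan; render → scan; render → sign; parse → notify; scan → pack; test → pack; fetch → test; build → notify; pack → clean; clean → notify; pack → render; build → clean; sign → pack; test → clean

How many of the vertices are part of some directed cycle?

6

A vertex is on a directed cycle iff it belongs to a strongly connected component of size ≥ 2 (or has a self-loop).
The vertices on cycles are {pack, scan, sign, test, fetch, render} — 6 in total.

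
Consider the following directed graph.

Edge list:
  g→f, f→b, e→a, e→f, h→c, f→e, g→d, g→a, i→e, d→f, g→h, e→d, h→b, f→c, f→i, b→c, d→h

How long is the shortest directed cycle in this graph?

2

For each vertex v, BFS finds the shortest path from v back to v.
The shortest such closed walk is f → e → f, length 2.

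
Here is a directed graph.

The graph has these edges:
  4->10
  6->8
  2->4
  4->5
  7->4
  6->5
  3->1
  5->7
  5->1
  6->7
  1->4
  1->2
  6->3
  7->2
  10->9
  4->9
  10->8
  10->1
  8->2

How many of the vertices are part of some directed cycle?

7

A vertex is on a directed cycle iff it belongs to a strongly connected component of size ≥ 2 (or has a self-loop).
The vertices on cycles are {1, 2, 4, 5, 7, 8, 10} — 7 in total.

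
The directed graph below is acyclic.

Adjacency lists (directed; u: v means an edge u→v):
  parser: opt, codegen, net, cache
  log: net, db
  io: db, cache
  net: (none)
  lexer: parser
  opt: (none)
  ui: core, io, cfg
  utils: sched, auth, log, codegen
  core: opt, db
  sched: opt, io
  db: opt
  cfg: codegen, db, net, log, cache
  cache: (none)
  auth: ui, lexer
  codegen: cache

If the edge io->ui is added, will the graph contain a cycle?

Adding io→ui creates a cycle iff ui can already reach io.
Path from ui: ui → io.
So ui → … → io → ui is a cycle.

Yes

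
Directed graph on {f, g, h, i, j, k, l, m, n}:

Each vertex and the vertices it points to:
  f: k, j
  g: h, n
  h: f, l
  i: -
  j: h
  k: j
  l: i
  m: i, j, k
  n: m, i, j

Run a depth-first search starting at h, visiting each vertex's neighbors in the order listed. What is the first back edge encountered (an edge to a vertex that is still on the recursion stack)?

j->h

DFS from h (visiting each vertex's neighbors in the order listed); mark gray on enter, black on exit:
h gray
  f gray
    k gray
      j gray
        j→h: h is gray → back edge
First back edge: j → h.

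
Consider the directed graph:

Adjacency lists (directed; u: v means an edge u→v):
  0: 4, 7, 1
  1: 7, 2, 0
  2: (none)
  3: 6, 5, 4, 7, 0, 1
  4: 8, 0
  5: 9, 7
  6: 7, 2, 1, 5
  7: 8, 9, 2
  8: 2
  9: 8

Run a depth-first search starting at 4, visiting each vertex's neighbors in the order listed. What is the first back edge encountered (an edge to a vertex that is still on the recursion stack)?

0→4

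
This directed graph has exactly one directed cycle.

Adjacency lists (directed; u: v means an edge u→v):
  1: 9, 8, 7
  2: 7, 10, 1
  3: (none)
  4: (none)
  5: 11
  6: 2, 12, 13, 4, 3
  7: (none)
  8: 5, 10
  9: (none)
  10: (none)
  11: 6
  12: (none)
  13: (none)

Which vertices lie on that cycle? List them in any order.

1, 2, 5, 6, 8, 11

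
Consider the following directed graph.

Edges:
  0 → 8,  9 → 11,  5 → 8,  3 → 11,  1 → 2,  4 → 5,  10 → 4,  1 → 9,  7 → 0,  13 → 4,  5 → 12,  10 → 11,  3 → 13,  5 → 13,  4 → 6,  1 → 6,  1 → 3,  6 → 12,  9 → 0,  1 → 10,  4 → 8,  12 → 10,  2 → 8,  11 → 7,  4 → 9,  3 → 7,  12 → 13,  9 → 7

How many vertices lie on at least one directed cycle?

6

A vertex is on a directed cycle iff it belongs to a strongly connected component of size ≥ 2 (or has a self-loop).
The vertices on cycles are {4, 5, 6, 10, 12, 13} — 6 in total.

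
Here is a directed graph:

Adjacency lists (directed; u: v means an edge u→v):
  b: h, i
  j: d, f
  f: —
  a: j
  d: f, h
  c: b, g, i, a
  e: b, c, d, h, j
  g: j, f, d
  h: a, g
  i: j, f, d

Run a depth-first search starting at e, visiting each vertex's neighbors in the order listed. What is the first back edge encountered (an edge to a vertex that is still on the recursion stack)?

DFS from e (visiting each vertex's neighbors in the order listed); mark gray on enter, black on exit:
e gray
  b gray
    h gray
      a gray
        j gray
          d gray
            f gray
            f black
            d→h: h is gray → back edge
First back edge: d → h.

d→h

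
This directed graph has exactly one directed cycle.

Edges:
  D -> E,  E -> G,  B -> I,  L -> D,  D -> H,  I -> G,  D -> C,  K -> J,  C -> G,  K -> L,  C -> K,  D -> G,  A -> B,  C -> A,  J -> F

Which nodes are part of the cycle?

C, D, K, L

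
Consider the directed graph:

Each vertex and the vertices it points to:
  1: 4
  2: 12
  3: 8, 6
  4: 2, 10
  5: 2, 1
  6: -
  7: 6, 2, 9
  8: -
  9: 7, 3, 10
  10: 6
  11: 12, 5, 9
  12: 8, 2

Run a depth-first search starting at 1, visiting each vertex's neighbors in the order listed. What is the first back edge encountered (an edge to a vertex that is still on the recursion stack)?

DFS from 1 (visiting each vertex's neighbors in the order listed); mark gray on enter, black on exit:
1 gray
  4 gray
    2 gray
      12 gray
        8 gray
        8 black
        12→2: 2 is gray → back edge
First back edge: 12 → 2.

12→2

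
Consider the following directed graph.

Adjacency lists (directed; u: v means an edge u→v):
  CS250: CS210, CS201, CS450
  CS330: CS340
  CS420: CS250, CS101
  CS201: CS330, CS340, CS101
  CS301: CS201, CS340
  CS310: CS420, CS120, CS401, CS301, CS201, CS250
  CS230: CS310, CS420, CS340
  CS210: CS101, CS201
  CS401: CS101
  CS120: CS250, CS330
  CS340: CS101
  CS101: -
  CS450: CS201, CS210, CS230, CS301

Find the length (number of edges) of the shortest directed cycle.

4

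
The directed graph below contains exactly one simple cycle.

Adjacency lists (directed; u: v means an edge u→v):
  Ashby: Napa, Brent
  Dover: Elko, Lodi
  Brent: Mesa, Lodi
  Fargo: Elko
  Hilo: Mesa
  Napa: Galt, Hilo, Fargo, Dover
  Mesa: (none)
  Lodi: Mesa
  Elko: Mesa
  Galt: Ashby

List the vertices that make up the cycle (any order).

Galt, Napa, Ashby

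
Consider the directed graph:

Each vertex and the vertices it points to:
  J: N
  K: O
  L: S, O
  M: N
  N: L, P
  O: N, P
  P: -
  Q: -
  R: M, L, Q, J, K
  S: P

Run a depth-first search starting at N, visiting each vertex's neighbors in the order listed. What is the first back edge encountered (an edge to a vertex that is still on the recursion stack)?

DFS from N (visiting each vertex's neighbors in the order listed); mark gray on enter, black on exit:
N gray
  L gray
    S gray
      P gray
      P black
    S black
    O gray
      O→N: N is gray → back edge
First back edge: O → N.

O→N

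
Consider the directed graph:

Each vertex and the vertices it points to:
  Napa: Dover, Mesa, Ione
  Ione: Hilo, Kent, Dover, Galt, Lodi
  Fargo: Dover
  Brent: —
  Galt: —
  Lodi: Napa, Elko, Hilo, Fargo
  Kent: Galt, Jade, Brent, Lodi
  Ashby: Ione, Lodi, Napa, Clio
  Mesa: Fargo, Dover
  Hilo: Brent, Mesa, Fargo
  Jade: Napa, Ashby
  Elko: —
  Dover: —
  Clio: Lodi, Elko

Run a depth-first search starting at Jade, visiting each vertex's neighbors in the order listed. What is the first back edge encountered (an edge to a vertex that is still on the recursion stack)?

Kent→Jade

DFS from Jade (visiting each vertex's neighbors in the order listed); mark gray on enter, black on exit:
Jade gray
  Napa gray
    Dover gray
    Dover black
    Mesa gray
      Fargo gray
        Fargo→Dover: Dover black — skip
      Fargo black
      Mesa→Dover: Dover black — skip
    Mesa black
    Ione gray
      Hilo gray
        Brent gray
        Brent black
        Hilo→Mesa: Mesa black — skip
        Hilo→Fargo: Fargo black — skip
      Hilo black
      Kent gray
        Galt gray
        Galt black
        Kent→Jade: Jade is gray → back edge
First back edge: Kent → Jade.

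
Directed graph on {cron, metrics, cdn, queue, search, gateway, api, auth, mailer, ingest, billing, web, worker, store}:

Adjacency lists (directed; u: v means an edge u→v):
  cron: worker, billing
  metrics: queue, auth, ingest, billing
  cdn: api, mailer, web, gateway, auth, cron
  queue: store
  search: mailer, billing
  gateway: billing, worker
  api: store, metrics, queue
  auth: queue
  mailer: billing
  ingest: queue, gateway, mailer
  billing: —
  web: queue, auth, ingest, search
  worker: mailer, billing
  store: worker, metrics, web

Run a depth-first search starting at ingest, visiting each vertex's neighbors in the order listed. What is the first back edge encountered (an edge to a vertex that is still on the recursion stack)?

metrics->queue

DFS from ingest (visiting each vertex's neighbors in the order listed); mark gray on enter, black on exit:
ingest gray
  queue gray
    store gray
      worker gray
        mailer gray
          billing gray
          billing black
        mailer black
        worker→billing: billing black — skip
      worker black
      metrics gray
        metrics→queue: queue is gray → back edge
First back edge: metrics → queue.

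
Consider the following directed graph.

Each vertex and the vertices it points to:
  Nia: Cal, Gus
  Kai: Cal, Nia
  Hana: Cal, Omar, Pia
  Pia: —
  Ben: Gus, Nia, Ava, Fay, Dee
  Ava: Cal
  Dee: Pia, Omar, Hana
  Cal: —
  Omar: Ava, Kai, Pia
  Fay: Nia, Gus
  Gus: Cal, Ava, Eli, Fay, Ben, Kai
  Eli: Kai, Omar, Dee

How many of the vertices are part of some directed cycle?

9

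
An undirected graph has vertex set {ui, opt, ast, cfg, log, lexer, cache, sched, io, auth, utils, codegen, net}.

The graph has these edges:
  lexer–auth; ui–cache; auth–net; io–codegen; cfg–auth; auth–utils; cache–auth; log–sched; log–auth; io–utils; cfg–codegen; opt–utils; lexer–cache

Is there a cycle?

DFS, tracking each vertex's parent; an edge to a visited non-parent vertex closes a cycle.
Start from io:
visit io (parent –)
  visit codegen (parent io)
    codegen–io: parent, skip
    visit cfg (parent codegen)
      cfg–codegen: parent, skip
      visit auth (parent cfg)
        visit utils (parent auth)
          visit opt (parent utils)
            opt–utils: parent, skip
          utils–io: io visited and ≠ parent → cycle
Cycle: io – codegen – cfg – auth – utils – io.

Yes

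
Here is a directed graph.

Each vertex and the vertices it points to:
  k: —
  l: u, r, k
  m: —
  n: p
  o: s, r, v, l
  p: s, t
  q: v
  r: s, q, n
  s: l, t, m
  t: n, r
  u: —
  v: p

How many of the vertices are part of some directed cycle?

8

A vertex is on a directed cycle iff it belongs to a strongly connected component of size ≥ 2 (or has a self-loop).
The vertices on cycles are {l, n, p, q, r, s, t, v} — 8 in total.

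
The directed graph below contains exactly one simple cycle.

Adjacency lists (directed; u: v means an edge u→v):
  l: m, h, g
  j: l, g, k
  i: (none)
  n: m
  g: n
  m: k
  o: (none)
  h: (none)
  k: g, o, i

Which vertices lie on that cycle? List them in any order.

g, k, m, n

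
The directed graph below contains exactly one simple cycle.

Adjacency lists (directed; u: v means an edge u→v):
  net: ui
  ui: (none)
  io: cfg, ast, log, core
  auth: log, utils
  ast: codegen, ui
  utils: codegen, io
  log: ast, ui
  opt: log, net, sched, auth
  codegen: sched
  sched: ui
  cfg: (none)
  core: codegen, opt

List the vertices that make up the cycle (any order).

io, opt, auth, core, utils

DFS with gray/black marking from io:
io gray
  cfg gray
  cfg black
  ast gray
    codegen gray
      sched gray
        ui gray
        ui black
      sched black
    codegen black
    ast→ui: ui black — skip
  ast black
  log gray
    log→ast: ast black — skip
    log→ui: ui black — skip
  log black
  core gray
    core→codegen: codegen black — skip
    opt gray
      opt→log: log black — skip
      net gray
        net→ui: ui black — skip
      net black
      opt→sched: sched black — skip
      auth gray
        auth→log: log black — skip
        utils gray
          utils→codegen: codegen black — skip
          utils→io: io is gray → back edge
Back edge closes the cycle io → core → opt → auth → utils → io; its vertices are {io, opt, auth, core, utils}.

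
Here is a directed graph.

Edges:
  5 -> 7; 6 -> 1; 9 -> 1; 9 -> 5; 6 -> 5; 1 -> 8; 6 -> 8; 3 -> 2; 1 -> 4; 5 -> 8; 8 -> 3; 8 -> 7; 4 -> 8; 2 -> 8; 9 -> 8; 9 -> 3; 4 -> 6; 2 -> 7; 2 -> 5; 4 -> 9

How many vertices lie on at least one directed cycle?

A vertex is on a directed cycle iff it belongs to a strongly connected component of size ≥ 2 (or has a self-loop).
The vertices on cycles are {1, 2, 3, 4, 5, 6, 8, 9} — 8 in total.

8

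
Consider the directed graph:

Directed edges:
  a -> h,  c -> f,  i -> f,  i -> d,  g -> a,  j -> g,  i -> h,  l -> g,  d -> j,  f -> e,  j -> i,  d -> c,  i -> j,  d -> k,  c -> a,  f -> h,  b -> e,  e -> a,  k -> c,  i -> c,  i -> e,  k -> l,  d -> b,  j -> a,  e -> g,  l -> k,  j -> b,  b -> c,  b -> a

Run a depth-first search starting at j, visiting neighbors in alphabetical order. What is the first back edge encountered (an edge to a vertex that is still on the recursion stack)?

d->j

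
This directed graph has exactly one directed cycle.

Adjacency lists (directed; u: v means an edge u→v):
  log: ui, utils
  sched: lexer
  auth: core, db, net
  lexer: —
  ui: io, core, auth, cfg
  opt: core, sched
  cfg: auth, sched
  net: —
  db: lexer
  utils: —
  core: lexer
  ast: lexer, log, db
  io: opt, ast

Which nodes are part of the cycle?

io, ui, ast, log

DFS with gray/black marking from ast:
ast gray
  lexer gray
  lexer black
  log gray
    ui gray
      io gray
        opt gray
          core gray
            core→lexer: lexer black — skip
          core black
          sched gray
            sched→lexer: lexer black — skip
          sched black
        opt black
        io→ast: ast is gray → back edge
Back edge closes the cycle ast → log → ui → io → ast; its vertices are {io, ui, ast, log}.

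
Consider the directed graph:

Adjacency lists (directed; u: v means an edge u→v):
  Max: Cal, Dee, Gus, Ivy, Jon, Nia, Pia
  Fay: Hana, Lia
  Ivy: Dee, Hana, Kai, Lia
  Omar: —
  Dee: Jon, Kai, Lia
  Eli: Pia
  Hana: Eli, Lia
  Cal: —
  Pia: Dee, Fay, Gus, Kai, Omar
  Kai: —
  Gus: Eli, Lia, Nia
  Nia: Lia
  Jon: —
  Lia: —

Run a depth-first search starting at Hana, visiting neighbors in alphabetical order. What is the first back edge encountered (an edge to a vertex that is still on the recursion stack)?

Fay→Hana

DFS from Hana (visiting neighbors in alphabetical order); mark gray on enter, black on exit:
Hana gray
  Eli gray
    Pia gray
      Dee gray
        Jon gray
        Jon black
        Kai gray
        Kai black
        Lia gray
        Lia black
      Dee black
      Fay gray
        Fay→Hana: Hana is gray → back edge
First back edge: Fay → Hana.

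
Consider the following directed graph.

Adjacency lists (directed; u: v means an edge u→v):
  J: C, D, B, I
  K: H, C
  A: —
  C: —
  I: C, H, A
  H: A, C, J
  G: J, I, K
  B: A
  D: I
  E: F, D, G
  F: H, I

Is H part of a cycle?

H is on a cycle iff H can reach itself via ≥1 edge.
H → J → I → H — yes.

Yes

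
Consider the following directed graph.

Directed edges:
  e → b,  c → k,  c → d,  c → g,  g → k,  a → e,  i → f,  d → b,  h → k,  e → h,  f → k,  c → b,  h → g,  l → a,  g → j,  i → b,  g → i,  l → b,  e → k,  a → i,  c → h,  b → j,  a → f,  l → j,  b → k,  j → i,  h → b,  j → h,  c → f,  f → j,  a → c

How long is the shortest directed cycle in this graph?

For each vertex v, BFS finds the shortest path from v back to v.
The shortest such closed walk is g → j → h → g, length 3.

3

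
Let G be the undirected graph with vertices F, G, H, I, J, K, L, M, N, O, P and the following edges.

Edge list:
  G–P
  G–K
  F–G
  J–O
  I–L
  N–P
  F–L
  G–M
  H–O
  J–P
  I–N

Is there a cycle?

DFS, tracking each vertex's parent; an edge to a visited non-parent vertex closes a cycle.
Start from P:
visit P (parent –)
  visit G (parent P)
    visit M (parent G)
      M–G: parent, skip
    G–P: parent, skip
    visit K (parent G)
      K–G: parent, skip
    visit F (parent G)
      F–G: parent, skip
      visit L (parent F)
        visit I (parent L)
          visit N (parent I)
            N–P: P visited and ≠ parent → cycle
Cycle: P – G – F – L – I – N – P.

Yes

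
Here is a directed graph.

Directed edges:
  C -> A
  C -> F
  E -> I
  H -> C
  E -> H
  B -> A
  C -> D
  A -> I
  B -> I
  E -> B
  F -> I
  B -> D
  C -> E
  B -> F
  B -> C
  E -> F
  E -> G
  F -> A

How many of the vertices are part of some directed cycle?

4

A vertex is on a directed cycle iff it belongs to a strongly connected component of size ≥ 2 (or has a self-loop).
The vertices on cycles are {B, C, E, H} — 4 in total.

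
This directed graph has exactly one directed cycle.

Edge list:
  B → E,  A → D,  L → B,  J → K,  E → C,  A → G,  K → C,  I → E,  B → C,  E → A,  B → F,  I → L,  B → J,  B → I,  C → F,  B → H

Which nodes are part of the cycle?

B, I, L

DFS with gray/black marking from B:
B gray
  E gray
    A gray
      D gray
      D black
      G gray
      G black
    A black
    C gray
      F gray
      F black
    C black
  E black
  I gray
    I→E: E black — skip
    L gray
      L→B: B is gray → back edge
Back edge closes the cycle B → I → L → B; its vertices are {B, I, L}.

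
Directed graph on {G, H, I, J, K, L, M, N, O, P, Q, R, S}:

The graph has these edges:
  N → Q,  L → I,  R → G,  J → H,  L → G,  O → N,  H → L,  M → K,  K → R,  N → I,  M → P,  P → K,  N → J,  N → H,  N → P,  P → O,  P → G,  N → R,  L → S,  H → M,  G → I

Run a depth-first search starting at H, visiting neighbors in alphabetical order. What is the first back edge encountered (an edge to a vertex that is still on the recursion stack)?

N→H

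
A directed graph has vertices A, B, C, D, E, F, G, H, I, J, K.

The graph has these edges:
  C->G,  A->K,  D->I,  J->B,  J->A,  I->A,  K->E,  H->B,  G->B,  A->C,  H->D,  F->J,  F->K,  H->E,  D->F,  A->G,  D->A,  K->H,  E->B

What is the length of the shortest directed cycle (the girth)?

For each vertex v, BFS finds the shortest path from v back to v.
The shortest such closed walk is D → F → K → H → D, length 4.

4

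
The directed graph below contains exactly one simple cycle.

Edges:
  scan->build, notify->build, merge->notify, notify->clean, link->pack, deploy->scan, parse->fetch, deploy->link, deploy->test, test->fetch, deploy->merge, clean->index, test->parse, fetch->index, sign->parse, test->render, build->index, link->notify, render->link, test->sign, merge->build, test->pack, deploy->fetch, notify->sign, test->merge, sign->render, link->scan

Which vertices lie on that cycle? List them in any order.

link, sign, notify, render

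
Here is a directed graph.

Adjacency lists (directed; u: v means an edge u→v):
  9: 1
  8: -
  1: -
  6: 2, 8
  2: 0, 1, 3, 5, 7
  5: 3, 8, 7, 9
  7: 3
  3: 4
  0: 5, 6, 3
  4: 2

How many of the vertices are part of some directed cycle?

7

A vertex is on a directed cycle iff it belongs to a strongly connected component of size ≥ 2 (or has a self-loop).
The vertices on cycles are {0, 2, 3, 4, 5, 6, 7} — 7 in total.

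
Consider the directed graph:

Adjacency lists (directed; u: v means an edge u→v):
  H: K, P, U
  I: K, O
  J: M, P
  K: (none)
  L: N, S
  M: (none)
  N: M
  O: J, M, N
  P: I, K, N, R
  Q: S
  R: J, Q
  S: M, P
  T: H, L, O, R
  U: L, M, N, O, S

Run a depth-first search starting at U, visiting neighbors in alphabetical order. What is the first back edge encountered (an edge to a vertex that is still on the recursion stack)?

J→P

DFS from U (visiting neighbors in alphabetical order); mark gray on enter, black on exit:
U gray
  L gray
    N gray
      M gray
      M black
    N black
    S gray
      S→M: M black — skip
      P gray
        I gray
          K gray
          K black
          O gray
            J gray
              J→M: M black — skip
              J→P: P is gray → back edge
First back edge: J → P.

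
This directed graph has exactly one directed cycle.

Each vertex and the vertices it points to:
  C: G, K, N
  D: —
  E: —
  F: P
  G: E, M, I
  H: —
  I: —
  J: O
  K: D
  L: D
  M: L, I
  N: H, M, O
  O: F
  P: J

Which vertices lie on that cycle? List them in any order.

F, J, O, P

DFS with gray/black marking from O:
O gray
  F gray
    P gray
      J gray
        J→O: O is gray → back edge
Back edge closes the cycle O → F → P → J → O; its vertices are {F, J, O, P}.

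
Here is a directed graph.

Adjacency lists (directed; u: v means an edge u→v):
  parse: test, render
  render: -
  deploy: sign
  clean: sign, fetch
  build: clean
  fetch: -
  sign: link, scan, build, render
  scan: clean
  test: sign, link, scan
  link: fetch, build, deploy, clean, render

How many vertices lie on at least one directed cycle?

A vertex is on a directed cycle iff it belongs to a strongly connected component of size ≥ 2 (or has a self-loop).
The vertices on cycles are {link, scan, sign, build, clean, deploy} — 6 in total.

6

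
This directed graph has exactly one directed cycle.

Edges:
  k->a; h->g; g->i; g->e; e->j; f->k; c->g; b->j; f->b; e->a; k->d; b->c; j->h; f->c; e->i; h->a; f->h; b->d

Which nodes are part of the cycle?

e, g, h, j

DFS with gray/black marking from g:
g gray
  i gray
  i black
  e gray
    e→i: i black — skip
    j gray
      h gray
        a gray
        a black
        h→g: g is gray → back edge
Back edge closes the cycle g → e → j → h → g; its vertices are {e, g, h, j}.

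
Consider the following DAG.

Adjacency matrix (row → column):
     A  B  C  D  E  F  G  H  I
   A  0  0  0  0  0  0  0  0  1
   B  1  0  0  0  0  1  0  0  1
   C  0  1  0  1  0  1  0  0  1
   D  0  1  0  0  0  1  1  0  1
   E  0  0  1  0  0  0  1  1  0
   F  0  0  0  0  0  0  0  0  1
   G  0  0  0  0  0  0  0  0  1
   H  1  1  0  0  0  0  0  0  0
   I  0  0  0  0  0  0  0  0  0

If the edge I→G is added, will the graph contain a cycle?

Yes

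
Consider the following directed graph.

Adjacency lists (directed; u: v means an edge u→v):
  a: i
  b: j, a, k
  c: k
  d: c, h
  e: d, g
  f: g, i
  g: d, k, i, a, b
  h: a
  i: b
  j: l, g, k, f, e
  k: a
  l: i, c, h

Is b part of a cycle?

b is on a cycle iff b can reach itself via ≥1 edge.
b → j → g → b — yes.

Yes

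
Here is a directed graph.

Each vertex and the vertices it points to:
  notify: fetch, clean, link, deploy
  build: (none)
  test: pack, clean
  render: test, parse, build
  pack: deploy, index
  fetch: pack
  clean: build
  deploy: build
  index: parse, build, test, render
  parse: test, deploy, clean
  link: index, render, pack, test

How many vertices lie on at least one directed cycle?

A vertex is on a directed cycle iff it belongs to a strongly connected component of size ≥ 2 (or has a self-loop).
The vertices on cycles are {pack, test, index, parse, render} — 5 in total.

5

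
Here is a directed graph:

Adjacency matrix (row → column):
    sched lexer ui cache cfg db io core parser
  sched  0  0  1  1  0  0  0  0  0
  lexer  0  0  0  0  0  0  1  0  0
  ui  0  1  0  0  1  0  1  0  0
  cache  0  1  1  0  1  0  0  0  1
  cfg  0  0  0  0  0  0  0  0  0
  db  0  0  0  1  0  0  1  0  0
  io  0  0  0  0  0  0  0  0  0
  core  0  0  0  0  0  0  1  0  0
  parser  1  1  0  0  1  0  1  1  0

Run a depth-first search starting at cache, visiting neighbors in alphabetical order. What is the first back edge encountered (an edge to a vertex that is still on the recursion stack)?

sched->cache

DFS from cache (visiting neighbors in alphabetical order); mark gray on enter, black on exit:
cache gray
  cfg gray
  cfg black
  lexer gray
    io gray
    io black
  lexer black
  parser gray
    parser→cfg: cfg black — skip
    core gray
      core→io: io black — skip
    core black
    parser→io: io black — skip
    parser→lexer: lexer black — skip
    sched gray
      sched→cache: cache is gray → back edge
First back edge: sched → cache.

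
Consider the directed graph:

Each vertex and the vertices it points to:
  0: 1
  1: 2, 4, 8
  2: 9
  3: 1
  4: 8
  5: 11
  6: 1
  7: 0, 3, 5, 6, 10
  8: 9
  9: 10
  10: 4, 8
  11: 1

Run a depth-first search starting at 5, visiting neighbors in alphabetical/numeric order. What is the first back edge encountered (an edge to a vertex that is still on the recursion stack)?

8→9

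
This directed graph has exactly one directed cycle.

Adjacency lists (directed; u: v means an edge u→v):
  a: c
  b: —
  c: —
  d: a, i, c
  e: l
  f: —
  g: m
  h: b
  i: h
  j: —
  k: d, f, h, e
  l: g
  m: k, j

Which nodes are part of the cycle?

DFS with gray/black marking from l:
l gray
  g gray
    m gray
      k gray
        d gray
          a gray
            c gray
            c black
          a black
          i gray
            h gray
              b gray
              b black
            h black
          i black
          d→c: c black — skip
        d black
        f gray
        f black
        k→h: h black — skip
        e gray
          e→l: l is gray → back edge
Back edge closes the cycle l → g → m → k → e → l; its vertices are {e, g, k, l, m}.

e, g, k, l, m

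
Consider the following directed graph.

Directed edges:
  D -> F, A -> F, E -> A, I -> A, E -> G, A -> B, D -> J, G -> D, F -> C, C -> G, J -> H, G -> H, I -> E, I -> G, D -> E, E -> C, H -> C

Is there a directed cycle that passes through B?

No

B lies on a cycle iff there is a path from B back to itself.
Exploring from B, it never reaches itself; equivalently, its strongly connected component is a singleton.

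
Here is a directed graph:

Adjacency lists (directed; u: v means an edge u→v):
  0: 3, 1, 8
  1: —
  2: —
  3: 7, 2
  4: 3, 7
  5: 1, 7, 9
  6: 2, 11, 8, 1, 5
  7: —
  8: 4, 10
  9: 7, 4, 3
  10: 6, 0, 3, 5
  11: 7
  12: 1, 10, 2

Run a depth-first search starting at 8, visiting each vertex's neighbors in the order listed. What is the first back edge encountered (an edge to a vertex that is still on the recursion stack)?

DFS from 8 (visiting each vertex's neighbors in the order listed); mark gray on enter, black on exit:
8 gray
  4 gray
    3 gray
      7 gray
      7 black
      2 gray
      2 black
    3 black
    4→7: 7 black — skip
  4 black
  10 gray
    6 gray
      6→2: 2 black — skip
      11 gray
        11→7: 7 black — skip
      11 black
      6→8: 8 is gray → back edge
First back edge: 6 → 8.

6→8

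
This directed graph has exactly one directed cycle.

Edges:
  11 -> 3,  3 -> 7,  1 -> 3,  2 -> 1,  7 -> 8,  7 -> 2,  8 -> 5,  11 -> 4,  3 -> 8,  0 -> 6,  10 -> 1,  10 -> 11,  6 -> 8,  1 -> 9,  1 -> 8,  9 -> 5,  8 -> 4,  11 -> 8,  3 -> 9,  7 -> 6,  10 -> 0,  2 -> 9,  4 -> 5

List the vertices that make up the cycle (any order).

1, 2, 3, 7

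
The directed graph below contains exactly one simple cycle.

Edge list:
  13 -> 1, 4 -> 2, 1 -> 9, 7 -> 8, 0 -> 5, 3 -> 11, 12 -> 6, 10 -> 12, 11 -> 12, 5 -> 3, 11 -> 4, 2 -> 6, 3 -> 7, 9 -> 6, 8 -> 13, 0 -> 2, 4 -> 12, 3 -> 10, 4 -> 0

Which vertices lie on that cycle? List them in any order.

DFS with gray/black marking from 3:
3 gray
  10 gray
    12 gray
      6 gray
      6 black
    12 black
  10 black
  11 gray
    4 gray
      4→12: 12 black — skip
      0 gray
        5 gray
          5→3: 3 is gray → back edge
Back edge closes the cycle 3 → 11 → 4 → 0 → 5 → 3; its vertices are {0, 3, 4, 5, 11}.

0, 3, 4, 5, 11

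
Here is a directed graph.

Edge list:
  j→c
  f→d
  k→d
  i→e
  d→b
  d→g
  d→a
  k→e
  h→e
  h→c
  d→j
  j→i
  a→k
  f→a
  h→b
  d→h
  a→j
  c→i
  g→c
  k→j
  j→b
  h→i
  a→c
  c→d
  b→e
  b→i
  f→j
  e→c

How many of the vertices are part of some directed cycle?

A vertex is on a directed cycle iff it belongs to a strongly connected component of size ≥ 2 (or has a self-loop).
The vertices on cycles are {a, b, c, d, e, g, h, i, j, k} — 10 in total.

10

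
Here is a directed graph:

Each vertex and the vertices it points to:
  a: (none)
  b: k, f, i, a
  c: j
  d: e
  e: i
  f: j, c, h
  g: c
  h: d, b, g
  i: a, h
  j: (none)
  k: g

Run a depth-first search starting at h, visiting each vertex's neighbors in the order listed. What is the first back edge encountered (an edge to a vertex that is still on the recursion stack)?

i→h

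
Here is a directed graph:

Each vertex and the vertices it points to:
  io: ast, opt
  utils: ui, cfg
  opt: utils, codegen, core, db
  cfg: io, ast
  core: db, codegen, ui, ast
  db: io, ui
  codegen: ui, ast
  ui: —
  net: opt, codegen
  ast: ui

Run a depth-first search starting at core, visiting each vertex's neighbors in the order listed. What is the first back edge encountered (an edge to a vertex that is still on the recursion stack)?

cfg→io

DFS from core (visiting each vertex's neighbors in the order listed); mark gray on enter, black on exit:
core gray
  db gray
    io gray
      ast gray
        ui gray
        ui black
      ast black
      opt gray
        utils gray
          utils→ui: ui black — skip
          cfg gray
            cfg→io: io is gray → back edge
First back edge: cfg → io.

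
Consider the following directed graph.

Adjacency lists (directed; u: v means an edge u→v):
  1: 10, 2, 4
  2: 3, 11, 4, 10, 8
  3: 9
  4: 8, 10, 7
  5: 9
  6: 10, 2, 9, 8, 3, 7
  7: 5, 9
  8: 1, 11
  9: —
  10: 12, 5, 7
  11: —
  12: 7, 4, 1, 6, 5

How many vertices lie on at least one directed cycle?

7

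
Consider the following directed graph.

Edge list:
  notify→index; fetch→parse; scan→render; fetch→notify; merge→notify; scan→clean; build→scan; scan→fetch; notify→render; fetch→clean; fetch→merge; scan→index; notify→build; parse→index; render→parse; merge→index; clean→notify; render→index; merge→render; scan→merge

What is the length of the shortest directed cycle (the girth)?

For each vertex v, BFS finds the shortest path from v back to v.
The shortest such closed walk is scan → clean → notify → build → scan, length 4.

4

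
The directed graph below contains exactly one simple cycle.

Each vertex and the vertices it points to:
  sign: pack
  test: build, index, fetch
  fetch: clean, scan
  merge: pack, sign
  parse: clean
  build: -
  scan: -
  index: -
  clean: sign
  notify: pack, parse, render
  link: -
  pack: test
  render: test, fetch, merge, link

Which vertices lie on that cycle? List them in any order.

DFS with gray/black marking from test:
test gray
  build gray
  build black
  index gray
  index black
  fetch gray
    clean gray
      sign gray
        pack gray
          pack→test: test is gray → back edge
Back edge closes the cycle test → fetch → clean → sign → pack → test; its vertices are {pack, sign, test, clean, fetch}.

pack, sign, test, clean, fetch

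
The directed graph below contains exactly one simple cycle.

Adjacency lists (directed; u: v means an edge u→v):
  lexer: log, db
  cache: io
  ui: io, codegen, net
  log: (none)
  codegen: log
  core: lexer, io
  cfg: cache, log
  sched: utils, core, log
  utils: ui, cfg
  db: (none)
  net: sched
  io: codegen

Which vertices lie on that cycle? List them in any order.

ui, net, sched, utils

DFS with gray/black marking from net:
net gray
  sched gray
    utils gray
      ui gray
        io gray
          codegen gray
            log gray
            log black
          codegen black
        io black
        ui→codegen: codegen black — skip
        ui→net: net is gray → back edge
Back edge closes the cycle net → sched → utils → ui → net; its vertices are {ui, net, sched, utils}.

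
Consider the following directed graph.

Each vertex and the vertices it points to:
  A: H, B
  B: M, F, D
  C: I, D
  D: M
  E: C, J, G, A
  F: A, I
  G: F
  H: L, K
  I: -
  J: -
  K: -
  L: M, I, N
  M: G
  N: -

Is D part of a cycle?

Yes

D is on a cycle iff D can reach itself via ≥1 edge.
D → M → G → F → A → B → D — yes.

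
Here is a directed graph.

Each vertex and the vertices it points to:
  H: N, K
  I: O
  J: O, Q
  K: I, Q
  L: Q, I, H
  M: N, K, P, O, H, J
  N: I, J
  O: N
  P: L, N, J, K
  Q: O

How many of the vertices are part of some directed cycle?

A vertex is on a directed cycle iff it belongs to a strongly connected component of size ≥ 2 (or has a self-loop).
The vertices on cycles are {I, J, N, O, Q} — 5 in total.

5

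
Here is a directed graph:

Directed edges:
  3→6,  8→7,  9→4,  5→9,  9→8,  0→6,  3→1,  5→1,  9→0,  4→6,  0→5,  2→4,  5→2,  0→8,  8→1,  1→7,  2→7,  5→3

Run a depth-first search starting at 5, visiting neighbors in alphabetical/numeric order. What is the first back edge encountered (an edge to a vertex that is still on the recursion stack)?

DFS from 5 (visiting neighbors in alphabetical/numeric order); mark gray on enter, black on exit:
5 gray
  1 gray
    7 gray
    7 black
  1 black
  2 gray
    4 gray
      6 gray
      6 black
    4 black
    2→7: 7 black — skip
  2 black
  3 gray
    3→1: 1 black — skip
    3→6: 6 black — skip
  3 black
  9 gray
    0 gray
      0→5: 5 is gray → back edge
First back edge: 0 → 5.

0->5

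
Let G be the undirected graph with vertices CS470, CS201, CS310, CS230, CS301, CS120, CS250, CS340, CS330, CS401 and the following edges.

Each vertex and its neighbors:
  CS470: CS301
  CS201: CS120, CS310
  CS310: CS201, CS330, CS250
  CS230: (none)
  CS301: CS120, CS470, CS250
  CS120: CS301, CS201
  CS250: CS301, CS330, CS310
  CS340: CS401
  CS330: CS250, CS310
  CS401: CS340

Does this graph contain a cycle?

Yes

DFS, tracking each vertex's parent; an edge to a visited non-parent vertex closes a cycle.
Start from CS230:
visit CS230 (parent –)
visit CS470 (parent –)
  visit CS301 (parent CS470)
    visit CS120 (parent CS301)
      CS120–CS301: parent, skip
      visit CS201 (parent CS120)
        CS201–CS120: parent, skip
        visit CS310 (parent CS201)
          CS310–CS201: parent, skip
          visit CS330 (parent CS310)
            visit CS250 (parent CS330)
              CS250–CS301: CS301 visited and ≠ parent → cycle
Cycle: CS301 – CS120 – CS201 – CS310 – CS330 – CS250 – CS301.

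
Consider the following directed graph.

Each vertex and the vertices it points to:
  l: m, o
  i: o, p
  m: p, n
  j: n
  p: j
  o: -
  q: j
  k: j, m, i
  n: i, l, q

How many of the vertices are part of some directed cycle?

A vertex is on a directed cycle iff it belongs to a strongly connected component of size ≥ 2 (or has a self-loop).
The vertices on cycles are {i, j, l, m, n, p, q} — 7 in total.

7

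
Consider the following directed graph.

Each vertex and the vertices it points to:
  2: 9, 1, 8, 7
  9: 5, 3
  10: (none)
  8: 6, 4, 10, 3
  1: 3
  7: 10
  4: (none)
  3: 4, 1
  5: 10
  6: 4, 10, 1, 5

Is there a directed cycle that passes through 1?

Yes

1 is on a cycle iff 1 can reach itself via ≥1 edge.
1 → 3 → 1 — yes.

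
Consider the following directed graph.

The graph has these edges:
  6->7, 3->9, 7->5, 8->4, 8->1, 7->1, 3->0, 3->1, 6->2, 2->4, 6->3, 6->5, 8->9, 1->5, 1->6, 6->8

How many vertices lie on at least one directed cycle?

A vertex is on a directed cycle iff it belongs to a strongly connected component of size ≥ 2 (or has a self-loop).
The vertices on cycles are {1, 3, 6, 7, 8} — 5 in total.

5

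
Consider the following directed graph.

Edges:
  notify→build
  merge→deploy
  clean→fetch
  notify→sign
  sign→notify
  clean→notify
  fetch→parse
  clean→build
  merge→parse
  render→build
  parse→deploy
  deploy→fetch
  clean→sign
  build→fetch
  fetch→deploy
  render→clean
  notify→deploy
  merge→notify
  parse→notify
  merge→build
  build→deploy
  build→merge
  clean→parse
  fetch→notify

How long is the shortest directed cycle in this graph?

For each vertex v, BFS finds the shortest path from v back to v.
The shortest such closed walk is sign → notify → sign, length 2.

2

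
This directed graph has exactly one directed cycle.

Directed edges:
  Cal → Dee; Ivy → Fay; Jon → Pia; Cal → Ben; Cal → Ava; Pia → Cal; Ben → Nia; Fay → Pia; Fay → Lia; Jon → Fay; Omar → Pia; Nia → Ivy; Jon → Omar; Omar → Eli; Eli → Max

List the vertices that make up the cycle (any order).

DFS with gray/black marking from Fay:
Fay gray
  Lia gray
  Lia black
  Pia gray
    Cal gray
      Ben gray
        Nia gray
          Ivy gray
            Ivy→Fay: Fay is gray → back edge
Back edge closes the cycle Fay → Pia → Cal → Ben → Nia → Ivy → Fay; its vertices are {Ben, Cal, Fay, Ivy, Nia, Pia}.

Ben, Cal, Fay, Ivy, Nia, Pia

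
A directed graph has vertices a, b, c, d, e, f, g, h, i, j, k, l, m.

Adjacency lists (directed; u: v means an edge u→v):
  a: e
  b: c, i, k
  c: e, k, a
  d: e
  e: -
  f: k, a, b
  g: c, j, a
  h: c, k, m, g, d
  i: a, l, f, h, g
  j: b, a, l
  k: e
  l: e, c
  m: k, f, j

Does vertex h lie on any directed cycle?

h is on a cycle iff h can reach itself via ≥1 edge.
h → m → f → b → i → h — yes.

Yes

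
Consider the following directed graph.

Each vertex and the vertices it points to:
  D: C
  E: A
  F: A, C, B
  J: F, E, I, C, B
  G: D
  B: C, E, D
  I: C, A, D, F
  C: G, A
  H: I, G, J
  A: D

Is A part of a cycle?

A is on a cycle iff A can reach itself via ≥1 edge.
A → D → C → A — yes.

Yes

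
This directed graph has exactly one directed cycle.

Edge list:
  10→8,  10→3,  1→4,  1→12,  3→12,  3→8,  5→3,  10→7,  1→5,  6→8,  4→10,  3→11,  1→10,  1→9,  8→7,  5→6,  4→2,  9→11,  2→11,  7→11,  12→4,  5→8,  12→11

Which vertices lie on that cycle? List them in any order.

DFS with gray/black marking from 4:
4 gray
  2 gray
    11 gray
    11 black
  2 black
  10 gray
    3 gray
      12 gray
        12→4: 4 is gray → back edge
Back edge closes the cycle 4 → 10 → 3 → 12 → 4; its vertices are {3, 4, 10, 12}.

3, 4, 10, 12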